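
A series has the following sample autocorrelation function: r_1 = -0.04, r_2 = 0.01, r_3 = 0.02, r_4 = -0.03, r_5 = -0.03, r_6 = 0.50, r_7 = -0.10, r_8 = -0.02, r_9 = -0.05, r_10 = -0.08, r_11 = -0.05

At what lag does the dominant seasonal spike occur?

The largest autocorrelation is r_6 = 0.50; the remaining lags stay at or below 0.02.
The dominant spike at lag 6 indicates a seasonal period of 6.

6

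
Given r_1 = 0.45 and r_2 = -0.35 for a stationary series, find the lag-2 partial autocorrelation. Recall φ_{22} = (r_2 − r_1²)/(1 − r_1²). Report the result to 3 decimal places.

-0.693

φ_{22} = (r_2 − r_1²) / (1 − r_1²)
r_1² = (0.45)² = 0.2025
Numerator = -0.35 − 0.2025 = -0.5525; denominator = 1 − 0.2025 = 0.7975
φ_{22} = -0.5525 / 0.7975 = -0.693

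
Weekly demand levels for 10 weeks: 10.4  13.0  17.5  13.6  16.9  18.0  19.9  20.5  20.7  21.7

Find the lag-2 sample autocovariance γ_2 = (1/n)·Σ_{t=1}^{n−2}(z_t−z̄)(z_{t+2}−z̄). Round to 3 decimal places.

3.618

Mean z̄ = (10.4 + 13.0 + 17.5 + 13.6 + 16.9 + 18.0 + 19.9 + 20.5 + 20.7 + 21.7)/10 = 17.2200
Σ_{t=1}^{8}(z_t−z̄)(z_{t+2}−z̄) = 36.1752
γ_2 = 36.1752 / 10 = 3.618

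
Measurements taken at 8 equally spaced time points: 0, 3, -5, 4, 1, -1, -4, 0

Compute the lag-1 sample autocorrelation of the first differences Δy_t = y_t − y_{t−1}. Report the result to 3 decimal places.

First differences Δy: 3, -8, 9, -3, -2, -3, 4
Mean of differences = 0.0000
Numerator Σ(Δy_t−Δȳ)(Δy_{t+1}−Δȳ) = -123.0000
Denominator Σ(Δy_t−Δȳ)² = 192.0000
r_1(Δy) = -123.0000 / 192.0000 = -0.641

-0.641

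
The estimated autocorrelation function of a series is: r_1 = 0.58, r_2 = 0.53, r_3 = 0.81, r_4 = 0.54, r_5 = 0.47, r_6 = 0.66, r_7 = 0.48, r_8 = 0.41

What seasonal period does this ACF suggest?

The largest autocorrelation is r_3 = 0.81, with a weaker echo at lag 6 (0.66); the remaining lags stay at or below 0.58. The elevated value at lag 1 (0.58), dropping to 0.53 at lag 2, reflects decaying short-term dependence rather than seasonality.
The dominant spike at lag 3 indicates a seasonal period of 3.

3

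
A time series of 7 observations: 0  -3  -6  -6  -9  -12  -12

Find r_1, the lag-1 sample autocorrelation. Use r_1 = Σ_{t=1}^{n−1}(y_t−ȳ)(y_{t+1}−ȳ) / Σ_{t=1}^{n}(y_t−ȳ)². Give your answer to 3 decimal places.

0.547

Mean ȳ = (0 − 3 − 6 − 6 − 9 − 12 − 12)/7 = -6.8571
Deviations from mean: 6.8571, 3.8571, 0.8571, 0.8571, -2.1429, -5.1429, -5.1429
Σ(y_t−ȳ)(y_{t+1}−ȳ) = (26.4490) + (3.3061) + (0.7347) + (-1.8367) + (11.0204) + (26.4490) = 66.1224
Denominator Σ(y_t−ȳ)² = 120.8571
r_1 = 66.1224 / 120.8571 = 0.547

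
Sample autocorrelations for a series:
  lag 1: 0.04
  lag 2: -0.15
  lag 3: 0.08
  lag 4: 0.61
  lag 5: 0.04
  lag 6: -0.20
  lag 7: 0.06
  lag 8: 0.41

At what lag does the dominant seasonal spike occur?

4

The largest autocorrelation is r_4 = 0.61, with a weaker echo at lag 8 (0.41); the remaining lags stay at or below 0.08.
The dominant spike at lag 4 indicates a seasonal period of 4.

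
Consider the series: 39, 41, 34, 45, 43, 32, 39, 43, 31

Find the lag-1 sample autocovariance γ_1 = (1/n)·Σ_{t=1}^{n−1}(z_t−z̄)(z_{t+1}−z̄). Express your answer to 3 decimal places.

-8.269

Mean z̄ = (39 + 41 + 34 + 45 + 43 + 32 + 39 + 43 + 31)/9 = 38.5556
Σ_{t=1}^{8}(z_t−z̄)(z_{t+1}−z̄) = -74.4198
γ_1 = -74.4198 / 9 = -8.269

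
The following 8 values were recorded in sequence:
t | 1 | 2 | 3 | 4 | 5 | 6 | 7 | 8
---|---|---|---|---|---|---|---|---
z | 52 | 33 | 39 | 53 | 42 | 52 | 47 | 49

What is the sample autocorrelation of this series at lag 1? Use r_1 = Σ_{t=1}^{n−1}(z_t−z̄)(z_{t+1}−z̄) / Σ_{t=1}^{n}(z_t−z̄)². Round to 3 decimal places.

Mean z̄ = (52 + 33 + 39 + 53 + 42 + 52 + 47 + 49)/8 = 45.8750
Deviations from mean: 6.1250, -12.8750, -6.8750, 7.1250, -3.8750, 6.1250, 1.1250, 3.1250
Σ(z_t−z̄)(z_{t+1}−z̄) = (-78.8594) + (88.5156) + (-48.9844) + (-27.6094) + (-23.7344) + (6.8906) + (3.5156) = -80.2656
Denominator Σ(z_t−z̄)² = 364.8750
r_1 = -80.2656 / 364.8750 = -0.220

-0.220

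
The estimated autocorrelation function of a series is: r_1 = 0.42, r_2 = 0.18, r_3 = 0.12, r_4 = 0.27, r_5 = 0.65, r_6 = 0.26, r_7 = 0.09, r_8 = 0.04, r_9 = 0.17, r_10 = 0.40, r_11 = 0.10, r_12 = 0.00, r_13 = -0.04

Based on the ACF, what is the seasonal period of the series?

The largest autocorrelation is r_5 = 0.65; the remaining lags stay at or below 0.42. The elevated value at lag 1 (0.42), dropping to 0.18 at lag 2, reflects decaying short-term dependence rather than seasonality.
The dominant spike at lag 5 indicates a seasonal period of 5.

5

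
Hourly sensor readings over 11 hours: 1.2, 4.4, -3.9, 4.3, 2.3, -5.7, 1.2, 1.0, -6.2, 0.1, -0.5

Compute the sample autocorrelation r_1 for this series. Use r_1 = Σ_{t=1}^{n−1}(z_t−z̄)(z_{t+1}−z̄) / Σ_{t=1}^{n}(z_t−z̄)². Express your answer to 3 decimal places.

Mean z̄ = (1.2 + 4.4 − 3.9 + 4.3 + 2.3 − 5.7 + 1.2 + 1.0 − 6.2 + 0.1 − 0.5)/11 = -0.1636
Numerator Σ_{t=1}^{10}(z_t−z̄)(z_{t+1}−z̄) = -44.8159
Denominator Σ(z_t−z̄)² = 133.1255
r_1 = -44.8159 / 133.1255 = -0.337

-0.337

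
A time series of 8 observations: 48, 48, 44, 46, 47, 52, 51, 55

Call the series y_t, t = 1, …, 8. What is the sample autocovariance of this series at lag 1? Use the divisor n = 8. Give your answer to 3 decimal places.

Mean ȳ = (48 + 48 + 44 + 46 + 47 + 52 + 51 + 55)/8 = 48.8750
Deviations: -0.8750, -0.8750, -4.8750, -2.8750, -1.8750, 3.1250, 2.1250, 6.1250
Σ_{t=1}^{7}(y_t−ȳ)(y_{t+1}−ȳ) = 38.2344
γ_1 = 38.2344 / 8 = 4.779

4.779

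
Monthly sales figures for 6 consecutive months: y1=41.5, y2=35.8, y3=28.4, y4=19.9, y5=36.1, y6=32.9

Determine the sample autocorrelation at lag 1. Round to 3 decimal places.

0.083

Mean ȳ = (41.5 + 35.8 + 28.4 + 19.9 + 36.1 + 32.9)/6 = 32.4333
Σ(y_t−ȳ)(y_{t+1}−ȳ) = (30.5244) + (-13.5789) + (50.5511) + (-45.9556) + (1.7111) = 23.2522
Denominator Σ(y_t−ȳ)² = 280.5533
r_1 = 23.2522 / 280.5533 = 0.083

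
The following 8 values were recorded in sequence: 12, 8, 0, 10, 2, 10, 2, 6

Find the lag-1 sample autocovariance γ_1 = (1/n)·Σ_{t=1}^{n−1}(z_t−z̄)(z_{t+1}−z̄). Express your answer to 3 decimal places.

-8.883

Mean z̄ = (12 + 8 + 0 + 10 + 2 + 10 + 2 + 6)/8 = 6.2500
Σ_{t=1}^{7}(z_t−z̄)(z_{t+1}−z̄) = -71.0625
γ_1 = -71.0625 / 8 = -8.883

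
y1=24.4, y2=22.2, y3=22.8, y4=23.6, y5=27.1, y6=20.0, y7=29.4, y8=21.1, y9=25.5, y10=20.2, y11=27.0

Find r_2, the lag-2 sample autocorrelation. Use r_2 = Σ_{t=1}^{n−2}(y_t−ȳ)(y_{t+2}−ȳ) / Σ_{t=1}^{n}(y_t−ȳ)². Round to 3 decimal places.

Mean ȳ = (24.4 + 22.2 + 22.8 + 23.6 + 27.1 + 20.0 + 29.4 + 21.1 + 25.5 + 20.2 + 27.0)/11 = 23.9364
Numerator Σ_{t=1}^{9}(y_t−ȳ)(y_{t+2}−ȳ) = 50.1674
Denominator Σ(y_t−ȳ)² = 93.8255
r_2 = 50.1674 / 93.8255 = 0.535

0.535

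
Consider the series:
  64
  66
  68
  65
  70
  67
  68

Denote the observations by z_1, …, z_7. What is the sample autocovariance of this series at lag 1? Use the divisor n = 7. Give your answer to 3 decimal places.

Mean z̄ = (64 + 66 + 68 + 65 + 70 + 67 + 68)/7 = 66.8571
Deviations: -2.8571, -0.8571, 1.1429, -1.8571, 3.1429, 0.1429, 1.1429
Σ_{t=1}^{6}(z_t−z̄)(z_{t+1}−z̄) = -5.8776
γ_1 = -5.8776 / 7 = -0.840

-0.840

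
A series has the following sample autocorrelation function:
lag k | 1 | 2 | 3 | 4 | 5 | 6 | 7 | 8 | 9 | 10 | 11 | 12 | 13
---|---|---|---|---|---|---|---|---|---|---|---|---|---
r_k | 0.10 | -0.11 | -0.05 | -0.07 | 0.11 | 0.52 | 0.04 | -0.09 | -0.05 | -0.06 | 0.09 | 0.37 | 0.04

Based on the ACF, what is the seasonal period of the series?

The largest autocorrelation is r_6 = 0.52, with a weaker echo at lag 12 (0.37); the remaining lags stay at or below 0.11.
The dominant spike at lag 6 indicates a seasonal period of 6.

6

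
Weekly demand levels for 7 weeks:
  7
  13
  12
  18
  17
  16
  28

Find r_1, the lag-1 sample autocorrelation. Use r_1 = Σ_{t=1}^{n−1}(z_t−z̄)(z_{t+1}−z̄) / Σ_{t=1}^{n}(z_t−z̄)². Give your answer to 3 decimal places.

Mean z̄ = (7 + 13 + 12 + 18 + 17 + 16 + 28)/7 = 15.8571
Deviations from mean: -8.8571, -2.8571, -3.8571, 2.1429, 1.1429, 0.1429, 12.1429
Σ(z_t−z̄)(z_{t+1}−z̄) = (25.3061) + (11.0204) + (-8.2653) + (2.4490) + (0.1633) + (1.7347) = 32.4082
Denominator Σ(z_t−z̄)² = 254.8571
r_1 = 32.4082 / 254.8571 = 0.127

0.127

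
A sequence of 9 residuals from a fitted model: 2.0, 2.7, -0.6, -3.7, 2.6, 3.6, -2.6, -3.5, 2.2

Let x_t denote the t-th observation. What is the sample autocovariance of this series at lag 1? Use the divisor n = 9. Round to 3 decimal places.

Mean x̄ = (2.0 + 2.7 − 0.6 − 3.7 + 2.6 + 3.6 − 2.6 − 3.5 + 2.2)/9 = 0.3000
Σ_{t=1}^{8}(x_t−x̄)(x_{t+1}−x̄) = -1.8600
γ_1 = -1.8600 / 9 = -0.207

-0.207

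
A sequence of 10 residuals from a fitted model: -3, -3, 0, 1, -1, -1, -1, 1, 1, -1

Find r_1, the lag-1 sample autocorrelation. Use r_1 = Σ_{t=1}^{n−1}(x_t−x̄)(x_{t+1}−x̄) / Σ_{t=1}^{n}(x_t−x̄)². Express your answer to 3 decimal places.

0.319

Mean x̄ = (-3 − 3 + 0 + 1 − 1 − 1 − 1 + 1 + 1 − 1)/10 = -0.7000
Numerator Σ_{t=1}^{9}(x_t−x̄)(x_{t+1}−x̄) = 6.4100
Denominator Σ(x_t−x̄)² = 20.1000
r_1 = 6.4100 / 20.1000 = 0.319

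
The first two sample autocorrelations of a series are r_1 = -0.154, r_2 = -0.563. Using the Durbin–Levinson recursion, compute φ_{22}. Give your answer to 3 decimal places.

φ_{22} = (r_2 − r_1²) / (1 − r_1²)
r_1² = (-0.154)² = 0.023716
Numerator = -0.563 − 0.0237 = -0.5867; denominator = 1 − 0.0237 = 0.9763
φ_{22} = -0.5867 / 0.9763 = -0.601

-0.601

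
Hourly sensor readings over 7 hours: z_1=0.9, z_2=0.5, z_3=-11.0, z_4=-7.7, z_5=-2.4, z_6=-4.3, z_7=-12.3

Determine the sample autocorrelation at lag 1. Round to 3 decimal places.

Mean z̄ = (0.9 + 0.5 − 11.0 − 7.7 − 2.4 − 4.3 − 12.3)/7 = -5.1857
Deviations from mean: 6.0857, 5.6857, -5.8143, -2.5143, 2.7857, 0.8857, -7.1143
Σ(z_t−z̄)(z_{t+1}−z̄) = (34.6016) + (-33.0584) + (14.6188) + (-7.0041) + (2.4673) + (-6.3012) = 5.3241
Denominator Σ(z_t−z̄)² = 168.6486
r_1 = 5.3241 / 168.6486 = 0.032

0.032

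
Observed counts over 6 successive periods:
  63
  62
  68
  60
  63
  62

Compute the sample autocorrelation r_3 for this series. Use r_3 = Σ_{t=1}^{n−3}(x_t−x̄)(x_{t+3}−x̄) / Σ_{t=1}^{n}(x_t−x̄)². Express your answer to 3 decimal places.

Mean x̄ = (63 + 62 + 68 + 60 + 63 + 62)/6 = 63.0000
Numerator Σ_{t=1}^{3}(x_t−x̄)(x_{t+3}−x̄) = -5.0000
Denominator Σ(x_t−x̄)² = 36.0000
r_3 = -5.0000 / 36.0000 = -0.139

-0.139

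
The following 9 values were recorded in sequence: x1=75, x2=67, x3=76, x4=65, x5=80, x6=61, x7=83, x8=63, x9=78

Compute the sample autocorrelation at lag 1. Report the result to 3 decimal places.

-0.921

Mean x̄ = (75 + 67 + 76 + 65 + 80 + 61 + 83 + 63 + 78)/9 = 72.0000
Numerator Σ_{t=1}^{8}(x_t−x̄)(x_{t+1}−x̄) = -481.0000
Denominator Σ(x_t−x̄)² = 522.0000
r_1 = -481.0000 / 522.0000 = -0.921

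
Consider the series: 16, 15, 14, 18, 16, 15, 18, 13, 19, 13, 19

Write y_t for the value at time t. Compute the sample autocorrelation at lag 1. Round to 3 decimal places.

Mean ȳ = (16 + 15 + 14 + 18 + 16 + 15 + 18 + 13 + 19 + 13 + 19)/11 = 16.0000
Numerator Σ_{t=1}^{10}(y_t−ȳ)(y_{t+1}−ȳ) = -37.0000
Denominator Σ(y_t−ȳ)² = 50.0000
r_1 = -37.0000 / 50.0000 = -0.740

-0.740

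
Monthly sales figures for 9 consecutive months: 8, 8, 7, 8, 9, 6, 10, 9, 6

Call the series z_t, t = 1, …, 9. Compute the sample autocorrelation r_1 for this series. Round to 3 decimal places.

-0.396

Mean z̄ = (8 + 8 + 7 + 8 + 9 + 6 + 10 + 9 + 6)/9 = 7.8889
Numerator Σ_{t=1}^{8}(z_t−z̄)(z_{t+1}−z̄) = -5.9012
Denominator Σ(z_t−z̄)² = 14.8889
r_1 = -5.9012 / 14.8889 = -0.396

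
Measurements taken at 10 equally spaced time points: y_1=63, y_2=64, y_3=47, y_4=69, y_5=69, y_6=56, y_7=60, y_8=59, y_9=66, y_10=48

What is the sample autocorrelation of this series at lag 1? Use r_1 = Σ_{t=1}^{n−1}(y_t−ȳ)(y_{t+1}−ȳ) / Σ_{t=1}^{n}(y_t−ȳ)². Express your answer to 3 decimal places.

Mean ȳ = (63 + 64 + 47 + 69 + 69 + 56 + 60 + 59 + 66 + 48)/10 = 60.1000
Numerator Σ_{t=1}^{9}(y_t−ȳ)(y_{t+1}−ȳ) = -191.0100
Denominator Σ(y_t−ȳ)² = 552.9000
r_1 = -191.0100 / 552.9000 = -0.345

-0.345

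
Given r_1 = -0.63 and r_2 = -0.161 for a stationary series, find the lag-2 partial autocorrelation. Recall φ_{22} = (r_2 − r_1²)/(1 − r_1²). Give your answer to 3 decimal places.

φ_{22} = (r_2 − r_1²) / (1 − r_1²)
r_1² = (-0.63)² = 0.3969
Numerator = -0.161 − 0.3969 = -0.5579; denominator = 1 − 0.3969 = 0.6031
φ_{22} = -0.5579 / 0.6031 = -0.925

-0.925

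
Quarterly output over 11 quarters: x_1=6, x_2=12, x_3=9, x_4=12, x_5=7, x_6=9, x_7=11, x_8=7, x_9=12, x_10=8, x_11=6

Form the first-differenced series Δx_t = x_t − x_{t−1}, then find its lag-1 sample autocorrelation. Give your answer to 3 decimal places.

-0.595

First differences Δx: 6, -3, 3, -5, 2, 2, -4, 5, -4, -2
Mean of differences = 0.0000
Numerator Σ(Δx_t−Δx̄)(Δx_{t+1}−Δx̄) = -88.0000
Denominator Σ(Δx_t−Δx̄)² = 148.0000
r_1(Δx) = -88.0000 / 148.0000 = -0.595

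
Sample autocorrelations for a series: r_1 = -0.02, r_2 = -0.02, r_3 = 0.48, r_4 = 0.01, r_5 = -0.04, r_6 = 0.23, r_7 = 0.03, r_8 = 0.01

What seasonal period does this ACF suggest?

3

The largest autocorrelation is r_3 = 0.48, with a weaker echo at lag 6 (0.23); the remaining lags stay at or below 0.03.
The dominant spike at lag 3 indicates a seasonal period of 3.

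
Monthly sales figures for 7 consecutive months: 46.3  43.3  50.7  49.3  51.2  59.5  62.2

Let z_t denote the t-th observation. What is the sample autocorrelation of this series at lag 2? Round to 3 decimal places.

Mean z̄ = (46.3 + 43.3 + 50.7 + 49.3 + 51.2 + 59.5 + 62.2)/7 = 51.7857
Numerator Σ_{t=1}^{5}(z_t−z̄)(z_{t+2}−z̄) = 2.4096
Denominator Σ(z_t−z̄)² = 277.7686
r_2 = 2.4096 / 277.7686 = 0.009

0.009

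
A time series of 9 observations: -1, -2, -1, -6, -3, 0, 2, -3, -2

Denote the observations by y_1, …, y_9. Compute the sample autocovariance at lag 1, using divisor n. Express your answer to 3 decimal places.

0.192

Mean ȳ = (-1 − 2 − 1 − 6 − 3 + 0 + 2 − 3 − 2)/9 = -1.7778
Σ_{t=1}^{8}(y_t−ȳ)(y_{t+1}−ȳ) = 1.7284
γ_1 = 1.7284 / 9 = 0.192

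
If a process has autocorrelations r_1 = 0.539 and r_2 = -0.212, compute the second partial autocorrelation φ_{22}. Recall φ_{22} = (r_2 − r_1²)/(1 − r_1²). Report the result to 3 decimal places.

-0.708

φ_{22} = (r_2 − r_1²) / (1 − r_1²)
r_1² = (0.539)² = 0.290521
Numerator = -0.212 − 0.2905 = -0.5025; denominator = 1 − 0.2905 = 0.7095
φ_{22} = -0.5025 / 0.7095 = -0.708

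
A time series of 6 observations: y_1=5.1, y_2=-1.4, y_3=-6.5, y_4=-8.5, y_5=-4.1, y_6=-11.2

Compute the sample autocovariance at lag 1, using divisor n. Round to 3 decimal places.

4.574

Mean ȳ = (5.1 − 1.4 − 6.5 − 8.5 − 4.1 − 11.2)/6 = -4.4333
Σ_{t=1}^{5}(y_t−ȳ)(y_{t+1}−ȳ) = 27.4422
γ_1 = 27.4422 / 6 = 4.574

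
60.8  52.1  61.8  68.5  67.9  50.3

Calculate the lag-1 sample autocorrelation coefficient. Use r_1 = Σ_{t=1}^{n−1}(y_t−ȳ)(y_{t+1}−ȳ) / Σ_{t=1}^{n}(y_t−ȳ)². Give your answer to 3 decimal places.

Mean ȳ = (60.8 + 52.1 + 61.8 + 68.5 + 67.9 + 50.3)/6 = 60.2333
Numerator Σ_{t=1}^{5}(y_t−ȳ)(y_{t+1}−ȳ) = -17.1778
Denominator Σ(y_t−ȳ)² = 294.7133
r_1 = -17.1778 / 294.7133 = -0.058

-0.058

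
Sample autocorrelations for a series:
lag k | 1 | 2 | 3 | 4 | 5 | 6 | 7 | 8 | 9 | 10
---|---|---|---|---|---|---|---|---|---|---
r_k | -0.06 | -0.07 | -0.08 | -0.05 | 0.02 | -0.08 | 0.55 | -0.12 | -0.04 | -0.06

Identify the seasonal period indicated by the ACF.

The largest autocorrelation is r_7 = 0.55; the remaining lags stay at or below 0.02.
The dominant spike at lag 7 indicates a seasonal period of 7.

7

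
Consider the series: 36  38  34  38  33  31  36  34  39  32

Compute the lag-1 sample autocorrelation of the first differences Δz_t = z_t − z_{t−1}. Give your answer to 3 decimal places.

First differences Δz: 2, -4, 4, -5, -2, 5, -2, 5, -7
Mean of differences = -0.4444
Numerator Σ(Δz_t−Δz̄)(Δz_{t+1}−Δz̄) = -98.7531
Denominator Σ(Δz_t−Δz̄)² = 166.2222
r_1(Δz) = -98.7531 / 166.2222 = -0.594

-0.594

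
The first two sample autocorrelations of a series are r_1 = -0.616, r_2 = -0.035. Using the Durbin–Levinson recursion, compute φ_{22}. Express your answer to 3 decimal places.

-0.668

φ_{22} = (r_2 − r_1²) / (1 − r_1²)
r_1² = (-0.616)² = 0.379456
Numerator = -0.035 − 0.3795 = -0.4145; denominator = 1 − 0.3795 = 0.6205
φ_{22} = -0.4145 / 0.6205 = -0.668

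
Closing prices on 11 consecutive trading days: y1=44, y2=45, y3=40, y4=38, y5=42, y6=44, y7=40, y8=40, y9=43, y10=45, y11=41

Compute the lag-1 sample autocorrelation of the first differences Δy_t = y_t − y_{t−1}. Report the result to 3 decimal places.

First differences Δy: 1, -5, -2, 4, 2, -4, 0, 3, 2, -4
Mean of differences = -0.3000
Numerator Σ(Δy_t−Δȳ)(Δy_{t+1}−Δȳ) = -5.0900
Denominator Σ(Δy_t−Δȳ)² = 94.1000
r_1(Δy) = -5.0900 / 94.1000 = -0.054

-0.054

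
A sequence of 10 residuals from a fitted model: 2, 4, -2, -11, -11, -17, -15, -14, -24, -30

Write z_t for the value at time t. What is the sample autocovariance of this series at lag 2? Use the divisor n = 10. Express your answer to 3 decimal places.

23.952

Mean z̄ = (2 + 4 − 2 − 11 − 11 − 17 − 15 − 14 − 24 − 30)/10 = -11.8000
Σ_{t=1}^{8}(z_t−z̄)(z_{t+2}−z̄) = 239.5200
γ_2 = 239.5200 / 10 = 23.952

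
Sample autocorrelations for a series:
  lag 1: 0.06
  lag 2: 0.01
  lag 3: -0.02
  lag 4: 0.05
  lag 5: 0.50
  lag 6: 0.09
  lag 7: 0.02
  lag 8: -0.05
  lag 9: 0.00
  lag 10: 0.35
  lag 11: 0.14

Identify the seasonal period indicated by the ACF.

The largest autocorrelation is r_5 = 0.50, with a weaker echo at lag 10 (0.35); the remaining lags stay at or below 0.14.
The dominant spike at lag 5 indicates a seasonal period of 5.

5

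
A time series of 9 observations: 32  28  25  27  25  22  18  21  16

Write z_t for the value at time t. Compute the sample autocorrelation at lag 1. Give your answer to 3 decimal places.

0.459

Mean z̄ = (32 + 28 + 25 + 27 + 25 + 22 + 18 + 21 + 16)/9 = 23.7778
Numerator Σ_{t=1}^{8}(z_t−z̄)(z_{t+1}−z̄) = 93.5062
Denominator Σ(z_t−z̄)² = 203.5556
r_1 = 93.5062 / 203.5556 = 0.459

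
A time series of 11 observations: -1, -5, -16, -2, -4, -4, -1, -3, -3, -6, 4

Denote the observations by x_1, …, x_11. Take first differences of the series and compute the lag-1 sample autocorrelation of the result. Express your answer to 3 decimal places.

-0.381

First differences Δx: -4, -11, 14, -2, 0, 3, -2, 0, -3, 10
Mean of differences = 0.5000
Numerator Σ(Δx_t−Δx̄)(Δx_{t+1}−Δx̄) = -173.7500
Denominator Σ(Δx_t−Δx̄)² = 456.5000
r_1(Δx) = -173.7500 / 456.5000 = -0.381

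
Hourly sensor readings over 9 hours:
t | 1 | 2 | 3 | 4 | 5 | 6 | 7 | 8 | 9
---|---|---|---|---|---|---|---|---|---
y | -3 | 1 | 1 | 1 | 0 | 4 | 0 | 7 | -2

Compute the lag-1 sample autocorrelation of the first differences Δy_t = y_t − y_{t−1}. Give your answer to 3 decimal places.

First differences Δy: 4, 0, 0, -1, 4, -4, 7, -9
Mean of differences = 0.1250
Numerator Σ(Δy_t−Δȳ)(Δy_{t+1}−Δȳ) = -111.7656
Denominator Σ(Δy_t−Δȳ)² = 178.8750
r_1(Δy) = -111.7656 / 178.8750 = -0.625

-0.625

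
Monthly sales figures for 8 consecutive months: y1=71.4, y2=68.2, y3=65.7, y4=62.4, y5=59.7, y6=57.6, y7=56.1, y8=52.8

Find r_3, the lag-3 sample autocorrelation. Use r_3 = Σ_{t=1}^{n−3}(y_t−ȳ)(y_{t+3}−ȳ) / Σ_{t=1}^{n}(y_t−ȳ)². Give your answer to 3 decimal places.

-0.031

Mean ȳ = (71.4 + 68.2 + 65.7 + 62.4 + 59.7 + 57.6 + 56.1 + 52.8)/8 = 61.7375
Deviations from mean: 9.6625, 6.4625, 3.9625, 0.6625, -2.0375, -4.1375, -5.6375, -8.9375
Numerator Σ_{t=1}^{5}(y_t−ȳ)(y_{t+3}−ȳ) = -8.6855
Denominator Σ(y_t−ȳ)² = 284.1988
r_3 = -8.6855 / 284.1988 = -0.031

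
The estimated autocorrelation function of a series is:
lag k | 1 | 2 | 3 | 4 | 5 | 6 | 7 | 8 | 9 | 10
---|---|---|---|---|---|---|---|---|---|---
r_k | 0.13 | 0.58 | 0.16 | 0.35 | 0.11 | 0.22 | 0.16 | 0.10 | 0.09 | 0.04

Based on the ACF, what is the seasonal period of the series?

2

The largest autocorrelation is r_2 = 0.58, with weaker echoes at lags 4 (0.35) and 6 (0.22); the remaining lags stay at or below 0.16.
The dominant spike at lag 2 indicates a seasonal period of 2.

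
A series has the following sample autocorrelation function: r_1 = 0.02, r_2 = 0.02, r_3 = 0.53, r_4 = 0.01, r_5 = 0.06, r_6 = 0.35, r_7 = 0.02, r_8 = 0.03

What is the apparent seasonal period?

3

The largest autocorrelation is r_3 = 0.53, with a weaker echo at lag 6 (0.35); the remaining lags stay at or below 0.06.
The dominant spike at lag 3 indicates a seasonal period of 3.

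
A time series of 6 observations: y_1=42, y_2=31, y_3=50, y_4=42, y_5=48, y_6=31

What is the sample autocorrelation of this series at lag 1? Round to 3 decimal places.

Mean ȳ = (42 + 31 + 50 + 42 + 48 + 31)/6 = 40.6667
Σ(y_t−ȳ)(y_{t+1}−ȳ) = (-12.8889) + (-90.2222) + (12.4444) + (9.7778) + (-70.8889) = -151.7778
Denominator Σ(y_t−ȳ)² = 331.3333
r_1 = -151.7778 / 331.3333 = -0.458

-0.458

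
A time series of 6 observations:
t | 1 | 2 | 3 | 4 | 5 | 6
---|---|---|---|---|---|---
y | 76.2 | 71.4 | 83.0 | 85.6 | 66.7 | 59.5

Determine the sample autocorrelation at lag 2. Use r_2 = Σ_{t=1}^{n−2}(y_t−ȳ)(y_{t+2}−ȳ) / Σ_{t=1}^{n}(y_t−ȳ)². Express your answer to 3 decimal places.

-0.487

Mean ȳ = (76.2 + 71.4 + 83.0 + 85.6 + 66.7 + 59.5)/6 = 73.7333
Deviations from mean: 2.4667, -2.3333, 9.2667, 11.8667, -7.0333, -14.2333
Σ(y_t−ȳ)(y_{t+2}−ȳ) = (22.8578) + (-27.6889) + (-65.1756) + (-168.9022) = -238.9089
Denominator Σ(y_t−ȳ)² = 490.2733
r_2 = -238.9089 / 490.2733 = -0.487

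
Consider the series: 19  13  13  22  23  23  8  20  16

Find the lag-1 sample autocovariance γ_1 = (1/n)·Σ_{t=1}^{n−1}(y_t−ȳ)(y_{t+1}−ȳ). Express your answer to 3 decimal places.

-3.503

Mean ȳ = (19 + 13 + 13 + 22 + 23 + 23 + 8 + 20 + 16)/9 = 17.4444
Σ_{t=1}^{8}(y_t−ȳ)(y_{t+1}−ȳ) = -31.5309
γ_1 = -31.5309 / 9 = -3.503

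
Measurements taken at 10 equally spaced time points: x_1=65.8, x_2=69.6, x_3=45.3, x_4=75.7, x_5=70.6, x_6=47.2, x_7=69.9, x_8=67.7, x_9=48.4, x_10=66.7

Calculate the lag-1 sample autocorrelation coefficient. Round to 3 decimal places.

-0.486

Mean x̄ = (65.8 + 69.6 + 45.3 + 75.7 + 70.6 + 47.2 + 69.9 + 67.7 + 48.4 + 66.7)/10 = 62.6900
Numerator Σ_{t=1}^{9}(x_t−x̄)(x_{t+1}−x̄) = -548.9921
Denominator Σ(x_t−x̄)² = 1128.9690
r_1 = -548.9921 / 1128.9690 = -0.486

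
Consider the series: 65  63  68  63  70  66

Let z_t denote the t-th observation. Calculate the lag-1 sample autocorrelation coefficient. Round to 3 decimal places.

Mean z̄ = (65 + 63 + 68 + 63 + 70 + 66)/6 = 65.8333
Deviations from mean: -0.8333, -2.8333, 2.1667, -2.8333, 4.1667, 0.1667
Σ(z_t−z̄)(z_{t+1}−z̄) = (2.3611) + (-6.1389) + (-6.1389) + (-11.8056) + (0.6944) = -21.0278
Denominator Σ(z_t−z̄)² = 38.8333
r_1 = -21.0278 / 38.8333 = -0.541

-0.541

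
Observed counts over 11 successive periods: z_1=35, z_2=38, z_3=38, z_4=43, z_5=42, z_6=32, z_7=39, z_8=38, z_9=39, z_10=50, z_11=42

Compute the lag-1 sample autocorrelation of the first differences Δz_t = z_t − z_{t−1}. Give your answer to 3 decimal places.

First differences Δz: 3, 0, 5, -1, -10, 7, -1, 1, 11, -8
Mean of differences = 0.7000
Numerator Σ(Δz_t−Δz̄)(Δz_{t+1}−Δz̄) = -158.8900
Denominator Σ(Δz_t−Δz̄)² = 366.1000
r_1(Δz) = -158.8900 / 366.1000 = -0.434

-0.434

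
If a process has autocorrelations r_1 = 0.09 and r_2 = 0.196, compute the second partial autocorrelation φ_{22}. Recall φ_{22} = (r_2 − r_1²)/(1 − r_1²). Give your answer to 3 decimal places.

0.189

φ_{22} = (r_2 − r_1²) / (1 − r_1²)
r_1² = (0.09)² = 0.0081
Numerator = 0.196 − 0.0081 = 0.1879; denominator = 1 − 0.0081 = 0.9919
φ_{22} = 0.1879 / 0.9919 = 0.189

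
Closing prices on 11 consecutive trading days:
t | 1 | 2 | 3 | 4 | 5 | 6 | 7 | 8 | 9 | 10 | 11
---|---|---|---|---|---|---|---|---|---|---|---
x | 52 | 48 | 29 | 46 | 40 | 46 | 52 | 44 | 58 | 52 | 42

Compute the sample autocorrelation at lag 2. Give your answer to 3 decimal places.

-0.037

Mean x̄ = (52 + 48 + 29 + 46 + 40 + 46 + 52 + 44 + 58 + 52 + 42)/11 = 46.2727
Numerator Σ_{t=1}^{9}(x_t−x̄)(x_{t+2}−x̄) = -22.2397
Denominator Σ(x_t−x̄)² = 600.1818
r_2 = -22.2397 / 600.1818 = -0.037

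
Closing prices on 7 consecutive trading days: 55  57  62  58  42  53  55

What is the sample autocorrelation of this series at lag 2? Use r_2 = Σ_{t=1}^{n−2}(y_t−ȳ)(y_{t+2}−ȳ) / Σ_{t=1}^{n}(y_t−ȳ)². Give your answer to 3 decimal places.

-0.396

Mean ȳ = (55 + 57 + 62 + 58 + 42 + 53 + 55)/7 = 54.5714
Deviations from mean: 0.4286, 2.4286, 7.4286, 3.4286, -12.5714, -1.5714, 0.4286
Σ(y_t−ȳ)(y_{t+2}−ȳ) = (3.1837) + (8.3265) + (-93.3878) + (-5.3878) + (-5.3878) = -92.6531
Denominator Σ(y_t−ȳ)² = 233.7143
r_2 = -92.6531 / 233.7143 = -0.396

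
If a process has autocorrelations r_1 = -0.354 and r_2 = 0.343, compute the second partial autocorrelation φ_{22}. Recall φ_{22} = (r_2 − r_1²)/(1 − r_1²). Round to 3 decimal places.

φ_{22} = (r_2 − r_1²) / (1 − r_1²)
r_1² = (-0.354)² = 0.125316
Numerator = 0.343 − 0.1253 = 0.2177; denominator = 1 − 0.1253 = 0.8747
φ_{22} = 0.2177 / 0.8747 = 0.249

0.249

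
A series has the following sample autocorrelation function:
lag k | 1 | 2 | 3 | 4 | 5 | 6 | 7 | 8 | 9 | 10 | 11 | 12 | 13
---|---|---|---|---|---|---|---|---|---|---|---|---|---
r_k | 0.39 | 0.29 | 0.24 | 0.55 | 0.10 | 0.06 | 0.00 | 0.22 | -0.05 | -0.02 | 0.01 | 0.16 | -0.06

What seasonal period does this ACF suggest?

The largest autocorrelation is r_4 = 0.55; the remaining lags stay at or below 0.39. The elevated value at lag 1 (0.39), dropping to 0.29 at lag 2, reflects decaying short-term dependence rather than seasonality.
The dominant spike at lag 4 indicates a seasonal period of 4.

4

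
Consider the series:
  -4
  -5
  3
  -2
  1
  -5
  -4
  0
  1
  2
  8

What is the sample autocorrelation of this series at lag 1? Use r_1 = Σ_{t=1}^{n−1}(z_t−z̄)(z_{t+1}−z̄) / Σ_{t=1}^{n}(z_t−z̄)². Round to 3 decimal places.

0.158

Mean z̄ = (-4 − 5 + 3 − 2 + 1 − 5 − 4 + 0 + 1 + 2 + 8)/11 = -0.4545
Numerator Σ_{t=1}^{10}(z_t−z̄)(z_{t+1}−z̄) = 25.7025
Denominator Σ(z_t−z̄)² = 162.7273
r_1 = 25.7025 / 162.7273 = 0.158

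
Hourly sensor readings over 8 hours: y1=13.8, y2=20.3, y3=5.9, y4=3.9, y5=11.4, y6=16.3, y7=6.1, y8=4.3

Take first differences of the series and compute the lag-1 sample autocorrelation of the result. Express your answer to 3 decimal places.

First differences Δy: 6.5, -14.4, -2.0, 7.5, 4.9, -10.2, -1.8
Mean of differences = -1.3571
Numerator Σ(Δy_t−Δȳ)(Δy_{t+1}−Δȳ) = -95.7833
Denominator Σ(Δy_t−Δȳ)² = 428.2571
r_1(Δy) = -95.7833 / 428.2571 = -0.224

-0.224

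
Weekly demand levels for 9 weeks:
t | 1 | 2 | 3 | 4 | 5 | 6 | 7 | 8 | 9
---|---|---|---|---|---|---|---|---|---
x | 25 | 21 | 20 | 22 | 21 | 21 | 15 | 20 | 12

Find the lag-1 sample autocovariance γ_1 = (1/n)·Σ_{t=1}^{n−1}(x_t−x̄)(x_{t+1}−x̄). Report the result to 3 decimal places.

0.321

Mean x̄ = (25 + 21 + 20 + 22 + 21 + 21 + 15 + 20 + 12)/9 = 19.6667
Σ_{t=1}^{8}(x_t−x̄)(x_{t+1}−x̄) = 2.8889
γ_1 = 2.8889 / 9 = 0.321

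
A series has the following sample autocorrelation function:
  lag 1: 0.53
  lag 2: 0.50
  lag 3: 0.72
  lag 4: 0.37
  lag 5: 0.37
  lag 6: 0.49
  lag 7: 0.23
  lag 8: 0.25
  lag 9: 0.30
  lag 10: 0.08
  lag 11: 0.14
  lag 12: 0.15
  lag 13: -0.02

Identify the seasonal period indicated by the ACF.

The largest autocorrelation is r_3 = 0.72; the remaining lags stay at or below 0.53. The elevated value at lag 1 (0.53), dropping to 0.50 at lag 2, reflects decaying short-term dependence rather than seasonality.
The dominant spike at lag 3 indicates a seasonal period of 3.

3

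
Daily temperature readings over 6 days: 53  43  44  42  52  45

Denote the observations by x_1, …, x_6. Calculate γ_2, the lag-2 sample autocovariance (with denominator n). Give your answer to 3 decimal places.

Mean x̄ = (53 + 43 + 44 + 42 + 52 + 45)/6 = 46.5000
Deviations: 6.5000, -3.5000, -2.5000, -4.5000, 5.5000, -1.5000
Σ_{t=1}^{4}(x_t−x̄)(x_{t+2}−x̄) = -7.5000
γ_2 = -7.5000 / 6 = -1.250

-1.250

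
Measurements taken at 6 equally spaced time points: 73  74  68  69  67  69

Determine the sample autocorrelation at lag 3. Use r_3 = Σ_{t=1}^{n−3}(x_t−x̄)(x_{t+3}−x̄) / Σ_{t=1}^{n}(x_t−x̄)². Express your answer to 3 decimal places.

Mean x̄ = (73 + 74 + 68 + 69 + 67 + 69)/6 = 70.0000
Deviations from mean: 3.0000, 4.0000, -2.0000, -1.0000, -3.0000, -1.0000
Σ(x_t−x̄)(x_{t+3}−x̄) = (-3.0000) + (-12.0000) + (2.0000) = -13.0000
Denominator Σ(x_t−x̄)² = 40.0000
r_3 = -13.0000 / 40.0000 = -0.325

-0.325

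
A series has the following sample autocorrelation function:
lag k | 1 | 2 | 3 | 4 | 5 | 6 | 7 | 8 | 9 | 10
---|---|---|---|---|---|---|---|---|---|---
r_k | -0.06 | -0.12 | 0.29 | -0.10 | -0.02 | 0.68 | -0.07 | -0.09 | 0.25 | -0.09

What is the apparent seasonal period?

The largest autocorrelation is r_6 = 0.68; the remaining lags stay at or below 0.29.
The dominant spike at lag 6 indicates a seasonal period of 6.

6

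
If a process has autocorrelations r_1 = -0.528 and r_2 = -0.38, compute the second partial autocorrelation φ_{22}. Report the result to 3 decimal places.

-0.913

φ_{22} = (r_2 − r_1²) / (1 − r_1²)
r_1² = (-0.528)² = 0.278784
Numerator = -0.38 − 0.2788 = -0.6588; denominator = 1 − 0.2788 = 0.7212
φ_{22} = -0.6588 / 0.7212 = -0.913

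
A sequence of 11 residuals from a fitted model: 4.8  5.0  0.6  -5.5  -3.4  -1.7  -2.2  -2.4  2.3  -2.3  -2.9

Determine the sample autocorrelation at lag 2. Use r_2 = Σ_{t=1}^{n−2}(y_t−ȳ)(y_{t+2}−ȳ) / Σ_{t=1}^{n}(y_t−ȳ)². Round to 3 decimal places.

Mean ȳ = (4.8 + 5.0 + 0.6 − 5.5 − 3.4 − 1.7 − 2.2 − 2.4 + 2.3 − 2.3 − 2.9)/11 = -0.7000
Numerator Σ_{t=1}^{9}(y_t−ȳ)(y_{t+2}−ȳ) = -21.5500
Denominator Σ(y_t−ȳ)² = 117.3000
r_2 = -21.5500 / 117.3000 = -0.184

-0.184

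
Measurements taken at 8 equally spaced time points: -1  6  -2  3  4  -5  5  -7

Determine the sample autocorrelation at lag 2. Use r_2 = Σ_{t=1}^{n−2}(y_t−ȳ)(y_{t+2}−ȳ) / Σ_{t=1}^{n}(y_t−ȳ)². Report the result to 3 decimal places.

Mean ȳ = (-1 + 6 − 2 + 3 + 4 − 5 + 5 − 7)/8 = 0.3750
Deviations from mean: -1.3750, 5.6250, -2.3750, 2.6250, 3.6250, -5.3750, 4.6250, -7.3750
Σ(y_t−ȳ)(y_{t+2}−ȳ) = (3.2656) + (14.7656) + (-8.6094) + (-14.1094) + (16.7656) + (39.6406) = 51.7188
Denominator Σ(y_t−ȳ)² = 163.8750
r_2 = 51.7188 / 163.8750 = 0.316

0.316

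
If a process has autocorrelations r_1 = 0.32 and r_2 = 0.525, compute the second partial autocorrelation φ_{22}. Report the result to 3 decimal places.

0.471

φ_{22} = (r_2 − r_1²) / (1 − r_1²)
r_1² = (0.32)² = 0.1024
Numerator = 0.525 − 0.1024 = 0.4226; denominator = 1 − 0.1024 = 0.8976
φ_{22} = 0.4226 / 0.8976 = 0.471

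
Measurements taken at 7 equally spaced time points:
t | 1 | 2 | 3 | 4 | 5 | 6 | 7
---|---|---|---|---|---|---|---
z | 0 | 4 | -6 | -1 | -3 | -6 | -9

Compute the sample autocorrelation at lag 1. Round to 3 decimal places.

0.103

Mean z̄ = (0 + 4 − 6 − 1 − 3 − 6 − 9)/7 = -3.0000
Σ(z_t−z̄)(z_{t+1}−z̄) = (21.0000) + (-21.0000) + (-6.0000) + (0.0000) + (0.0000) + (18.0000) = 12.0000
Denominator Σ(z_t−z̄)² = 116.0000
r_1 = 12.0000 / 116.0000 = 0.103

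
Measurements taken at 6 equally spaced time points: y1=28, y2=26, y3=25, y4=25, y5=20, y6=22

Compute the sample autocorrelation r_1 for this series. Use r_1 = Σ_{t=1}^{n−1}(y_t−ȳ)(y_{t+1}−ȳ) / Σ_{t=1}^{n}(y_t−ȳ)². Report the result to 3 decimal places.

Mean ȳ = (28 + 26 + 25 + 25 + 20 + 22)/6 = 24.3333
Σ(y_t−ȳ)(y_{t+1}−ȳ) = (6.1111) + (1.1111) + (0.4444) + (-2.8889) + (10.1111) = 14.8889
Denominator Σ(y_t−ȳ)² = 41.3333
r_1 = 14.8889 / 41.3333 = 0.360

0.360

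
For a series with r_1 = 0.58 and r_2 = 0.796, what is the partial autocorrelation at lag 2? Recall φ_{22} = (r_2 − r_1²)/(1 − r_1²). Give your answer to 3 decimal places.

0.693

φ_{22} = (r_2 − r_1²) / (1 − r_1²)
r_1² = (0.58)² = 0.3364
Numerator = 0.796 − 0.3364 = 0.4596; denominator = 1 − 0.3364 = 0.6636
φ_{22} = 0.4596 / 0.6636 = 0.693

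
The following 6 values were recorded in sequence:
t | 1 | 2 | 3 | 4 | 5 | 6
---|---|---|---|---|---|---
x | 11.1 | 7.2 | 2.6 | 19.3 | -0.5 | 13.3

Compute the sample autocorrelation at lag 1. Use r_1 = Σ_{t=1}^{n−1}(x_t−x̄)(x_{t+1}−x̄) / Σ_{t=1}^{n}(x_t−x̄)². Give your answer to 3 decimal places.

-0.753

Mean x̄ = (11.1 + 7.2 + 2.6 + 19.3 − 0.5 + 13.3)/6 = 8.8333
Σ(x_t−x̄)(x_{t+1}−x̄) = (-3.7022) + (10.1811) + (-65.2422) + (-97.6889) + (-41.6889) = -198.1411
Denominator Σ(x_t−x̄)² = 263.2733
r_1 = -198.1411 / 263.2733 = -0.753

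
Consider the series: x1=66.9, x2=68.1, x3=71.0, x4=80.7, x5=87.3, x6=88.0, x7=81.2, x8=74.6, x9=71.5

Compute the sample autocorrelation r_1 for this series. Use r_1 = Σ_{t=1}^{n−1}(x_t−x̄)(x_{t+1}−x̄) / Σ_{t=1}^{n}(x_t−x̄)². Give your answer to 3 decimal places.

Mean x̄ = (66.9 + 68.1 + 71.0 + 80.7 + 87.3 + 88.0 + 81.2 + 74.6 + 71.5)/9 = 76.5889
Numerator Σ_{t=1}^{8}(x_t−x̄)(x_{t+1}−x̄) = 326.5432
Denominator Σ(x_t−x̄)² = 510.1289
r_1 = 326.5432 / 510.1289 = 0.640

0.640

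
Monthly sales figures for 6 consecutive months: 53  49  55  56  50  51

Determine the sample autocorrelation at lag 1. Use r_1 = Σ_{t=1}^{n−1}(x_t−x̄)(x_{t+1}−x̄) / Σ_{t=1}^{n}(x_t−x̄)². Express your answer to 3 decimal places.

Mean x̄ = (53 + 49 + 55 + 56 + 50 + 51)/6 = 52.3333
Deviations from mean: 0.6667, -3.3333, 2.6667, 3.6667, -2.3333, -1.3333
Numerator Σ_{t=1}^{5}(x_t−x̄)(x_{t+1}−x̄) = -6.7778
Denominator Σ(x_t−x̄)² = 39.3333
r_1 = -6.7778 / 39.3333 = -0.172

-0.172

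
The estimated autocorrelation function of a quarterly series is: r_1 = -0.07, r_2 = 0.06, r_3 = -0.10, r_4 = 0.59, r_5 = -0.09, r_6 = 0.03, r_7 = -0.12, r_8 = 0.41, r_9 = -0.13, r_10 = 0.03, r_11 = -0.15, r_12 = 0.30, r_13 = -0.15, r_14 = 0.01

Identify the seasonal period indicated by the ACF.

4

The largest autocorrelation is r_4 = 0.59, with weaker echoes at lags 8 (0.41) and 12 (0.30); the remaining lags stay at or below 0.06.
The dominant spike at lag 4 indicates a seasonal period of 4.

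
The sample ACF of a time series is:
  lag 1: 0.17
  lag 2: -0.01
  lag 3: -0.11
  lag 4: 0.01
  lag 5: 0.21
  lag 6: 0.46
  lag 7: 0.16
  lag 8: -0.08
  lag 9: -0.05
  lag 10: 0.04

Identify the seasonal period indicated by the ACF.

6

The largest autocorrelation is r_6 = 0.46; the remaining lags stay at or below 0.21.
The dominant spike at lag 6 indicates a seasonal period of 6.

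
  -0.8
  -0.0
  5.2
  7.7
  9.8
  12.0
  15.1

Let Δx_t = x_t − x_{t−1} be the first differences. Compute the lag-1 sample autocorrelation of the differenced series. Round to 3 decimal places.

First differences Δx: 0.8, 5.2, 2.5, 2.1, 2.2, 3.1
Mean of differences = 2.6500
Numerator Σ(Δx_t−Δx̄)(Δx_{t+1}−Δx̄) = -4.9725
Denominator Σ(Δx_t−Δx̄)² = 10.6550
r_1(Δx) = -4.9725 / 10.6550 = -0.467

-0.467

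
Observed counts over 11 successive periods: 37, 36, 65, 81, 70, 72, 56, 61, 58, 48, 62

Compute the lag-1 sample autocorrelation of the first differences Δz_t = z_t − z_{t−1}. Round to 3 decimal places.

-0.021

First differences Δz: -1, 29, 16, -11, 2, -16, 5, -3, -10, 14
Mean of differences = 2.5000
Numerator Σ(Δz_t−Δz̄)(Δz_{t+1}−Δz̄) = -36.2500
Denominator Σ(Δz_t−Δz̄)² = 1746.5000
r_1(Δz) = -36.2500 / 1746.5000 = -0.021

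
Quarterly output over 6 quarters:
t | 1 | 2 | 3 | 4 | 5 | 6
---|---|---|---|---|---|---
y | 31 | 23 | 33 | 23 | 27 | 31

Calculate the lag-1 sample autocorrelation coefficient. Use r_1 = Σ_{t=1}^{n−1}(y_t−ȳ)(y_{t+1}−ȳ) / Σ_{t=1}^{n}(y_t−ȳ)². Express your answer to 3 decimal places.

-0.670

Mean ȳ = (31 + 23 + 33 + 23 + 27 + 31)/6 = 28.0000
Deviations from mean: 3.0000, -5.0000, 5.0000, -5.0000, -1.0000, 3.0000
Σ(y_t−ȳ)(y_{t+1}−ȳ) = (-15.0000) + (-25.0000) + (-25.0000) + (5.0000) + (-3.0000) = -63.0000
Denominator Σ(y_t−ȳ)² = 94.0000
r_1 = -63.0000 / 94.0000 = -0.670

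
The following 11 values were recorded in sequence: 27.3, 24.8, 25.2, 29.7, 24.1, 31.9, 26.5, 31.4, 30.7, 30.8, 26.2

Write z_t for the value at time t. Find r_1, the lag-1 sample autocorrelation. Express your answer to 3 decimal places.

Mean z̄ = (27.3 + 24.8 + 25.2 + 29.7 + 24.1 + 31.9 + 26.5 + 31.4 + 30.7 + 30.8 + 26.2)/11 = 28.0545
Numerator Σ_{t=1}^{10}(z_t−z̄)(z_{t+1}−z̄) = -14.8221
Denominator Σ(z_t−z̄)² = 84.0273
r_1 = -14.8221 / 84.0273 = -0.176

-0.176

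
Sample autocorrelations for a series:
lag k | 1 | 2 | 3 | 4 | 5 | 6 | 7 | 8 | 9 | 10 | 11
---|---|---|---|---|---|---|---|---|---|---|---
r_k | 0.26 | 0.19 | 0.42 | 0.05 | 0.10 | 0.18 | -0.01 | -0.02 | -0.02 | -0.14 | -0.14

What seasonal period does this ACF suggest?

3

The largest autocorrelation is r_3 = 0.42; the remaining lags stay at or below 0.26. The elevated value at lag 1 (0.26), dropping to 0.19 at lag 2, reflects decaying short-term dependence rather than seasonality.
The dominant spike at lag 3 indicates a seasonal period of 3.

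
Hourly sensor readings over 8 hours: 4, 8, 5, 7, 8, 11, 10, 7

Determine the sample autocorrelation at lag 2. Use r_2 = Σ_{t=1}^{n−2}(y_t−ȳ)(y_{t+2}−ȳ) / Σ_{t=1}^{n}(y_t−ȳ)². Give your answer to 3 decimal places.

Mean ȳ = (4 + 8 + 5 + 7 + 8 + 11 + 10 + 7)/8 = 7.5000
Deviations from mean: -3.5000, 0.5000, -2.5000, -0.5000, 0.5000, 3.5000, 2.5000, -0.5000
Numerator Σ_{t=1}^{6}(y_t−ȳ)(y_{t+2}−ȳ) = 5.0000
Denominator Σ(y_t−ȳ)² = 38.0000
r_2 = 5.0000 / 38.0000 = 0.132

0.132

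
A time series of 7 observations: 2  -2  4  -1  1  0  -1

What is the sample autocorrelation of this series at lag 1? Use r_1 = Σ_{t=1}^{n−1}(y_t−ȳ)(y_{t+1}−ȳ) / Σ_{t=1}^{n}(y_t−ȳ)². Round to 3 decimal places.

-0.702

Mean ȳ = (2 − 2 + 4 − 1 + 1 + 0 − 1)/7 = 0.4286
Deviations from mean: 1.5714, -2.4286, 3.5714, -1.4286, 0.5714, -0.4286, -1.4286
Σ(y_t−ȳ)(y_{t+1}−ȳ) = (-3.8163) + (-8.6735) + (-5.1020) + (-0.8163) + (-0.2449) + (0.6122) = -18.0408
Denominator Σ(y_t−ȳ)² = 25.7143
r_1 = -18.0408 / 25.7143 = -0.702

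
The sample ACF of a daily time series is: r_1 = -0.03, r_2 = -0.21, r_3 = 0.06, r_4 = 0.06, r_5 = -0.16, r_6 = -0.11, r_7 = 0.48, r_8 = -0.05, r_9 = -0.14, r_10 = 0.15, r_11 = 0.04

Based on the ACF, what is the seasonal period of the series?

7

The largest autocorrelation is r_7 = 0.48; the remaining lags stay at or below 0.15.
The dominant spike at lag 7 indicates a seasonal period of 7.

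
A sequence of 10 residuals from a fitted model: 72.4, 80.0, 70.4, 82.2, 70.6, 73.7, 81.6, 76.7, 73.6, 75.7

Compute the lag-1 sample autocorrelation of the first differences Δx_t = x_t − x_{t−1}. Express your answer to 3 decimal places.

First differences Δx: 7.6, -9.6, 11.8, -11.6, 3.1, 7.9, -4.9, -3.1, 2.1
Mean of differences = 0.3667
Numerator Σ(Δx_t−Δx̄)(Δx_{t+1}−Δx̄) = -362.4078
Denominator Σ(Δx_t−Δx̄)² = 532.5600
r_1(Δx) = -362.4078 / 532.5600 = -0.681

-0.681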